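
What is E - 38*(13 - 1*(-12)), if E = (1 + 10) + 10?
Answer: -929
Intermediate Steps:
E = 21 (E = 11 + 10 = 21)
E - 38*(13 - 1*(-12)) = 21 - 38*(13 - 1*(-12)) = 21 - 38*(13 + 12) = 21 - 38*25 = 21 - 950 = -929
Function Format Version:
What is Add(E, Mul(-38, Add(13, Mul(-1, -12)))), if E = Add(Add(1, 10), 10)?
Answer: -929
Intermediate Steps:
E = 21 (E = Add(11, 10) = 21)
Add(E, Mul(-38, Add(13, Mul(-1, -12)))) = Add(21, Mul(-38, Add(13, Mul(-1, -12)))) = Add(21, Mul(-38, Add(13, 12))) = Add(21, Mul(-38, 25)) = Add(21, -950) = -929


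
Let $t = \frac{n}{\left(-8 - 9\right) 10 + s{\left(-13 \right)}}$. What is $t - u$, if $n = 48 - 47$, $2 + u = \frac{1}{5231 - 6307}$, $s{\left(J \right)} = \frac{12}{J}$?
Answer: $\frac{2384989}{1195436} \approx 1.9951$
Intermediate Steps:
$u = - \frac{2153}{1076}$ ($u = -2 + \frac{1}{5231 - 6307} = -2 + \frac{1}{-1076} = -2 - \frac{1}{1076} = - \frac{2153}{1076} \approx -2.0009$)
$n = 1$ ($n = 48 - 47 = 1$)
$t = - \frac{13}{2222}$ ($t = \frac{1}{\left(-8 - 9\right) 10 + \frac{12}{-13}} \cdot 1 = \frac{1}{\left(-17\right) 10 + 12 \left(- \frac{1}{13}\right)} 1 = \frac{1}{-170 - \frac{12}{13}} \cdot 1 = \frac{1}{- \frac{2222}{13}} \cdot 1 = \left(- \frac{13}{2222}\right) 1 = - \frac{13}{2222} \approx -0.0058506$)
$t - u = - \frac{13}{2222} - - \frac{2153}{1076} = - \frac{13}{2222} + \frac{2153}{1076} = \frac{2384989}{1195436}$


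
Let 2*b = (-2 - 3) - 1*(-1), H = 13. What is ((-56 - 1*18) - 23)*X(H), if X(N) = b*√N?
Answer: 194*√13 ≈ 699.48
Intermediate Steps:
b = -2 (b = ((-2 - 3) - 1*(-1))/2 = (-5 + 1)/2 = (½)*(-4) = -2)
X(N) = -2*√N
((-56 - 1*18) - 23)*X(H) = ((-56 - 1*18) - 23)*(-2*√13) = ((-56 - 18) - 23)*(-2*√13) = (-74 - 23)*(-2*√13) = -(-194)*√13 = 194*√13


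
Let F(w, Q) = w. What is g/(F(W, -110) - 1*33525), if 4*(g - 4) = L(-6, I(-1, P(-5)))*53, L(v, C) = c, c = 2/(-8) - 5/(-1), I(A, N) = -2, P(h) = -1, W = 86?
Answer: -9/4496 ≈ -0.0020018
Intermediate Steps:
c = 19/4 (c = 2*(-1/8) - 5*(-1) = -1/4 + 5 = 19/4 ≈ 4.7500)
L(v, C) = 19/4
g = 1071/16 (g = 4 + ((19/4)*53)/4 = 4 + (1/4)*(1007/4) = 4 + 1007/16 = 1071/16 ≈ 66.938)
g/(F(W, -110) - 1*33525) = 1071/(16*(86 - 1*33525)) = 1071/(16*(86 - 33525)) = (1071/16)/(-33439) = (1071/16)*(-1/33439) = -9/4496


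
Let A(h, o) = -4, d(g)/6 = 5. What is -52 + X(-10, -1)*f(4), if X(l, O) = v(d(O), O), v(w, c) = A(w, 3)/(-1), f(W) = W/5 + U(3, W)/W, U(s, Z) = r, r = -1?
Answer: -249/5 ≈ -49.800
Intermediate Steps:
U(s, Z) = -1
d(g) = 30 (d(g) = 6*5 = 30)
f(W) = -1/W + W/5 (f(W) = W/5 - 1/W = -1/W + W/5)
v(w, c) = 4 (v(w, c) = -4/(-1) = -4*(-1) = 4)
X(l, O) = 4
-52 + X(-10, -1)*f(4) = -52 + 4*(-1/4 + (1/5)*4) = -52 + 4*(-1*1/4 + 4/5) = -52 + 4*(-1/4 + 4/5) = -52 + 4*(11/20) = -52 + 11/5 = -249/5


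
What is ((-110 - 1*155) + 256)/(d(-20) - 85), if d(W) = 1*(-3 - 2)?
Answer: ⅒ ≈ 0.10000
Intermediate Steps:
d(W) = -5 (d(W) = 1*(-5) = -5)
((-110 - 1*155) + 256)/(d(-20) - 85) = ((-110 - 1*155) + 256)/(-5 - 85) = ((-110 - 155) + 256)/(-90) = (-265 + 256)*(-1/90) = -9*(-1/90) = ⅒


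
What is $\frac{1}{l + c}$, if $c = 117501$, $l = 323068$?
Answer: $\frac{1}{440569} \approx 2.2698 \cdot 10^{-6}$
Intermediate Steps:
$\frac{1}{l + c} = \frac{1}{323068 + 117501} = \frac{1}{440569}$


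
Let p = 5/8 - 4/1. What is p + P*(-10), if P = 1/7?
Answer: -269/56 ≈ -4.8036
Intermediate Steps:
P = 1/7 ≈ 0.14286
p = -27/8 (p = 5*(1/8) - 4*1 = 5/8 - 4 = -27/8 ≈ -3.3750)
p + P*(-10) = -27/8 + (1/7)*(-10) = -27/8 - 10/7 = -269/56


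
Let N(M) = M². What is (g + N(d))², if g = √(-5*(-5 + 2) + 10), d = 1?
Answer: 36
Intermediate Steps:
g = 5 (g = √(-5*(-3) + 10) = √(15 + 10) = √25 = 5)
(g + N(d))² = (5 + 1²)² = (5 + 1)² = 6² = 36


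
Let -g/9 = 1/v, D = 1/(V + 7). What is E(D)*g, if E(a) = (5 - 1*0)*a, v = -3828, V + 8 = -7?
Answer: -15/10208 ≈ -0.0014694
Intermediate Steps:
V = -15 (V = -8 - 7 = -15)
D = -⅛ (D = 1/(-15 + 7) = 1/(-8) = -⅛ ≈ -0.12500)
E(a) = 5*a (E(a) = (5 + 0)*a = 5*a)
g = 3/1276 (g = -9/(-3828) = -9*(-1/3828) = 3/1276 ≈ 0.0023511)
E(D)*g = (5*(-⅛))*(3/1276) = -5/8*3/1276 = -15/10208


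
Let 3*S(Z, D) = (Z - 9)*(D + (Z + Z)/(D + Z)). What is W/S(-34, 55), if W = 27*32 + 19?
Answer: -55629/46741 ≈ -1.1902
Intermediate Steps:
W = 883 (W = 864 + 19 = 883)
S(Z, D) = (-9 + Z)*(D + 2*Z/(D + Z))/3 (S(Z, D) = ((Z - 9)*(D + (Z + Z)/(D + Z)))/3 = ((-9 + Z)*(D + (2*Z)/(D + Z)))/3 = ((-9 + Z)*(D + 2*Z/(D + Z)))/3 = (-9 + Z)*(D + 2*Z/(D + Z))/3)
W/S(-34, 55) = 883/(((-18*(-34) - 9*55² + 2*(-34)² + 55*(-34)² - 34*55² - 9*55*(-34))/(3*(55 - 34)))) = 883/(((⅓)*(612 - 9*3025 + 2*1156 + 55*1156 - 34*3025 + 16830)/21)) = 883/(((⅓)*(1/21)*(612 - 27225 + 2312 + 63580 - 102850 + 16830))) = 883/(((⅓)*(1/21)*(-46741))) = 883/(-46741/63) = 883*(-63/46741) = -55629/46741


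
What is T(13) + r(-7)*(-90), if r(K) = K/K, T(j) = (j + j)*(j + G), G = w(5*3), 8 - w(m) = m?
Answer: 66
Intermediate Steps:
w(m) = 8 - m
G = -7 (G = 8 - 5*3 = 8 - 1*15 = 8 - 15 = -7)
T(j) = 2*j*(-7 + j) (T(j) = (j + j)*(j - 7) = (2*j)*(-7 + j) = 2*j*(-7 + j))
r(K) = 1
T(13) + r(-7)*(-90) = 2*13*(-7 + 13) + 1*(-90) = 2*13*6 - 90 = 156 - 90 = 66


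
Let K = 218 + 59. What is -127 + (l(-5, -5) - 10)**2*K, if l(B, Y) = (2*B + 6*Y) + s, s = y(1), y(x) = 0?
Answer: 692373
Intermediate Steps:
s = 0
l(B, Y) = 2*B + 6*Y (l(B, Y) = (2*B + 6*Y) + 0 = 2*B + 6*Y)
K = 277
-127 + (l(-5, -5) - 10)**2*K = -127 + ((2*(-5) + 6*(-5)) - 10)**2*277 = -127 + ((-10 - 30) - 10)**2*277 = -127 + (-40 - 10)**2*277 = -127 + (-50)**2*277 = -127 + 2500*277 = -127 + 692500 = 692373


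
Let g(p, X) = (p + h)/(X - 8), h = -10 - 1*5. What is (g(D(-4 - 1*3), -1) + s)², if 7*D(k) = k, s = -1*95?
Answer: 703921/81 ≈ 8690.4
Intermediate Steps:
h = -15 (h = -10 - 5 = -15)
s = -95
D(k) = k/7
g(p, X) = (-15 + p)/(-8 + X) (g(p, X) = (p - 15)/(X - 8) = (-15 + p)/(-8 + X))
(g(D(-4 - 1*3), -1) + s)² = ((-15 + (-4 - 1*3)/7)/(-8 - 1) - 95)² = ((-15 + (-4 - 3)/7)/(-9) - 95)² = (-(-15 + (⅐)*(-7))/9 - 95)² = (-(-15 - 1)/9 - 95)² = (-⅑*(-16) - 95)² = (16/9 - 95)² = (-839/9)² = 703921/81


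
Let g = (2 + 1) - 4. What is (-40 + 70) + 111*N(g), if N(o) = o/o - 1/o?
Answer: 252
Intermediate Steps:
g = -1 (g = 3 - 4 = -1)
N(o) = 1 - 1/o
(-40 + 70) + 111*N(g) = (-40 + 70) + 111*((-1 - 1)/(-1)) = 30 + 111*(-1*(-2)) = 30 + 111*2 = 30 + 222 = 252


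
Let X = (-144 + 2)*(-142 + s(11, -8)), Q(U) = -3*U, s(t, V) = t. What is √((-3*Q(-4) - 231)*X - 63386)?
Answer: 2*I*√1257530 ≈ 2242.8*I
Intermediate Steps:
X = 18602 (X = (-144 + 2)*(-142 + 11) = -142*(-131) = 18602)
√((-3*Q(-4) - 231)*X - 63386) = √((-(-9)*(-4) - 231)*18602 - 63386) = √((-3*12 - 231)*18602 - 63386) = √((-36 - 231)*18602 - 63386) = √(-267*18602 - 63386) = √(-4966734 - 63386) = √(-5030120) = 2*I*√1257530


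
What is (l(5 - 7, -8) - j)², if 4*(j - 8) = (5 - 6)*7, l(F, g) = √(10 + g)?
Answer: 657/16 - 25*√2/2 ≈ 23.385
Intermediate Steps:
j = 25/4 (j = 8 + ((5 - 6)*7)/4 = 8 + (-1*7)/4 = 8 + (¼)*(-7) = 8 - 7/4 = 25/4 ≈ 6.2500)
(l(5 - 7, -8) - j)² = (√(10 - 8) - 1*25/4)² = (√2 - 25/4)² = (-25/4 + √2)²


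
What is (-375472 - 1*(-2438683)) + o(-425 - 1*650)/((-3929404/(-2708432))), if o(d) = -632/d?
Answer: 2178807621172831/1056027325 ≈ 2.0632e+6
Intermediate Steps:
(-375472 - 1*(-2438683)) + o(-425 - 1*650)/((-3929404/(-2708432))) = (-375472 - 1*(-2438683)) + (-632/(-425 - 1*650))/((-3929404/(-2708432))) = (-375472 + 2438683) + (-632/(-425 - 650))/((-3929404*(-1/2708432))) = 2063211 + (-632/(-1075))/(982351/677108) = 2063211 - 632*(-1/1075)*(677108/982351) = 2063211 + (632/1075)*(677108/982351) = 2063211 + 427932256/1056027325 = 2178807621172831/1056027325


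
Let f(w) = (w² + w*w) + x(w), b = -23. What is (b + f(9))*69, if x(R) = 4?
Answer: 9867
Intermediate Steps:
f(w) = 4 + 2*w² (f(w) = (w² + w*w) + 4 = (w² + w²) + 4 = 2*w² + 4 = 4 + 2*w²)
(b + f(9))*69 = (-23 + (4 + 2*9²))*69 = (-23 + (4 + 2*81))*69 = (-23 + (4 + 162))*69 = (-23 + 166)*69 = 143*69 = 9867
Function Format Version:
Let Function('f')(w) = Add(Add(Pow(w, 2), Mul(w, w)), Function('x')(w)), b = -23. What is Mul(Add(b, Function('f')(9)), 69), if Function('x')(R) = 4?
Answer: 9867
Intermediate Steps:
Function('f')(w) = Add(4, Mul(2, Pow(w, 2))) (Function('f')(w) = Add(Add(Pow(w, 2), Mul(w, w)), 4) = Add(Add(Pow(w, 2), Pow(w, 2)), 4) = Add(Mul(2, Pow(w, 2)), 4) = Add(4, Mul(2, Pow(w, 2))))
Mul(Add(b, Function('f')(9)), 69) = Mul(Add(-23, Add(4, Mul(2, Pow(9, 2)))), 69) = Mul(Add(-23, Add(4, Mul(2, 81))), 69) = Mul(Add(-23, Add(4, 162)), 69) = Mul(Add(-23, 166), 69) = Mul(143, 69) = 9867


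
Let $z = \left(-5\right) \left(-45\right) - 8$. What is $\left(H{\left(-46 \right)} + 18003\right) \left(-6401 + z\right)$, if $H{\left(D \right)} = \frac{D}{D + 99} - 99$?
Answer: $- \frac{5867787344}{53} \approx -1.1071 \cdot 10^{8}$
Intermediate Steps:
$z = 217$ ($z = 225 - 8 = 217$)
$H{\left(D \right)} = -99 + \frac{D}{99 + D}$ ($H{\left(D \right)} = \frac{D}{99 + D} - 99 = -99 + \frac{D}{99 + D}$)
$\left(H{\left(-46 \right)} + 18003\right) \left(-6401 + z\right) = \left(\frac{-9801 - -4508}{99 - 46} + 18003\right) \left(-6401 + 217\right) = \left(\frac{-9801 + 4508}{53} + 18003\right) \left(-6184\right) = \left(\frac{1}{53} \left(-5293\right) + 18003\right) \left(-6184\right) = \left(- \frac{5293}{53} + 18003\right) \left(-6184\right) = \frac{948866}{53} \left(-6184\right) = - \frac{5867787344}{53}$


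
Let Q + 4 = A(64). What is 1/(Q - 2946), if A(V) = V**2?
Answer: 1/1146 ≈ 0.00087260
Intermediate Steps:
Q = 4092 (Q = -4 + 64**2 = -4 + 4096 = 4092)
1/(Q - 2946) = 1/(4092 - 2946) = 1/1146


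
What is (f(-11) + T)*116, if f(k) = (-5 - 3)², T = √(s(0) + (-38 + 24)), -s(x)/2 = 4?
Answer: 7424 + 116*I*√22 ≈ 7424.0 + 544.09*I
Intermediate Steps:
s(x) = -8 (s(x) = -2*4 = -8)
T = I*√22 (T = √(-8 + (-38 + 24)) = √(-8 - 14) = √(-22) = I*√22 ≈ 4.6904*I)
f(k) = 64 (f(k) = (-8)² = 64)
(f(-11) + T)*116 = (64 + I*√22)*116 = 7424 + 116*I*√22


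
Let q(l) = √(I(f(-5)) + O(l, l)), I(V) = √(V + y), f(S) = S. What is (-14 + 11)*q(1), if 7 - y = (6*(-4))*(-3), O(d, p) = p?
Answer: -3*√(1 + I*√70) ≈ -6.5129 - 5.7808*I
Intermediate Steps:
y = -65 (y = 7 - 6*(-4)*(-3) = 7 - (-24)*(-3) = 7 - 1*72 = 7 - 72 = -65)
I(V) = √(-65 + V) (I(V) = √(V - 65) = √(-65 + V))
q(l) = √(l + I*√70) (q(l) = √(√(-65 - 5) + l) = √(√(-70) + l) = √(I*√70 + l) = √(l + I*√70))
(-14 + 11)*q(1) = (-14 + 11)*√(1 + I*√70) = -3*√(1 + I*√70)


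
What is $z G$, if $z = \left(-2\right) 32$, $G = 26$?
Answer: $-1664$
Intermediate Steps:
$z = -64$
$z G = \left(-64\right) 26 = -1664$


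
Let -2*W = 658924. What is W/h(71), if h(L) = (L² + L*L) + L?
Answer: -329462/10153 ≈ -32.450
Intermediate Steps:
h(L) = L + 2*L² (h(L) = (L² + L²) + L = 2*L² + L = L + 2*L²)
W = -329462 (W = -½*658924 = -329462)
W/h(71) = -329462*1/(71*(1 + 2*71)) = -329462*1/(71*(1 + 142)) = -329462/(71*143) = -329462/10153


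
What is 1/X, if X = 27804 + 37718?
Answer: 1/65522 ≈ 1.5262e-5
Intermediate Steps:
X = 65522
1/X = 1/65522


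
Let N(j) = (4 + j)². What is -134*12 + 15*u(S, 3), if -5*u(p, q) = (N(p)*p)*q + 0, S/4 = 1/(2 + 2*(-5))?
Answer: -12423/8 ≈ -1552.9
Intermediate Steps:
S = -½ (S = 4/(2 + 2*(-5)) = 4/(2 - 10) = 4/(-8) = 4*(-⅛) = -½ ≈ -0.50000)
u(p, q) = -p*q*(4 + p)²/5 (u(p, q) = -(((4 + p)²*p)*q + 0)/5 = -((p*(4 + p)²)*q + 0)/5 = -(p*q*(4 + p)² + 0)/5 = -p*q*(4 + p)²/5)
-134*12 + 15*u(S, 3) = -134*12 + 15*(-⅕*(-½)*3*(4 - ½)²) = -1608 + 15*(-⅕*(-½)*3*(7/2)²) = -1608 + 15*(-⅕*(-½)*3*49/4) = -1608 + 15*(147/40) = -1608 + 441/8 = -12423/8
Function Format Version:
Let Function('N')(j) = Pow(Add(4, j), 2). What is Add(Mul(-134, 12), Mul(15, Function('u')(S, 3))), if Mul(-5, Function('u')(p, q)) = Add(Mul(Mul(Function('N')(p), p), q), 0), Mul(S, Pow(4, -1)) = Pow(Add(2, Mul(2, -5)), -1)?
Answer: Rational(-12423, 8) ≈ -1552.9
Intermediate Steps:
S = Rational(-1, 2) (S = Mul(4, Pow(Add(2, Mul(2, -5)), -1)) = Mul(4, Pow(Add(2, -10), -1)) = Mul(4, Pow(-8, -1)) = Mul(4, Rational(-1, 8)) = Rational(-1, 2) ≈ -0.50000)
Function('u')(p, q) = Mul(Rational(-1, 5), p, q, Pow(Add(4, p), 2)) (Function('u')(p, q) = Mul(Rational(-1, 5), Add(Mul(Mul(Pow(Add(4, p), 2), p), q), 0)) = Mul(Rational(-1, 5), Add(Mul(Mul(p, Pow(Add(4, p), 2)), q), 0)) = Mul(Rational(-1, 5), Add(Mul(p, q, Pow(Add(4, p), 2)), 0)) = Mul(Rational(-1, 5), Mul(p, q, Pow(Add(4, p), 2))) = Mul(Rational(-1, 5), p, q, Pow(Add(4, p), 2)))
Add(Mul(-134, 12), Mul(15, Function('u')(S, 3))) = Add(Mul(-134, 12), Mul(15, Mul(Rational(-1, 5), Rational(-1, 2), 3, Pow(Add(4, Rational(-1, 2)), 2)))) = Add(-1608, Mul(15, Mul(Rational(-1, 5), Rational(-1, 2), 3, Pow(Rational(7, 2), 2)))) = Add(-1608, Mul(15, Mul(Rational(-1, 5), Rational(-1, 2), 3, Rational(49, 4)))) = Add(-1608, Mul(15, Rational(147, 40))) = Add(-1608, Rational(441, 8)) = Rational(-12423, 8)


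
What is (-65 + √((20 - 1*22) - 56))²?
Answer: (65 - I*√58)² ≈ 4167.0 - 990.05*I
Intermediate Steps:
(-65 + √((20 - 1*22) - 56))² = (-65 + √((20 - 22) - 56))² = (-65 + √(-2 - 56))² = (-65 + √(-58))² = (-65 + I*√58)²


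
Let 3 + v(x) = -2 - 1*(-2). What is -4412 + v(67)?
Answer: -4415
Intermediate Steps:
v(x) = -3 (v(x) = -3 + (-2 - 1*(-2)) = -3 + (-2 + 2) = -3 + 0 = -3)
-4412 + v(67) = -4412 - 3 = -4415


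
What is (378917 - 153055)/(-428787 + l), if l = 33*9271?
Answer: -112931/61422 ≈ -1.8386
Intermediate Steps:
l = 305943
(378917 - 153055)/(-428787 + l) = (378917 - 153055)/(-428787 + 305943) = 225862/(-122844) = 225862*(-1/122844) = -112931/61422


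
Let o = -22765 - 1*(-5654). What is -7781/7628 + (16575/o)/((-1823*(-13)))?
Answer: -242725205393/237942896684 ≈ -1.0201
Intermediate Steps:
o = -17111 (o = -22765 + 5654 = -17111)
-7781/7628 + (16575/o)/((-1823*(-13))) = -7781/7628 + (16575/(-17111))/((-1823*(-13))) = -7781*1/7628 + (16575*(-1/17111))/23699 = -7781/7628 - 16575/17111*1/23699 = -7781/7628 - 1275/31193353 = -242725205393/237942896684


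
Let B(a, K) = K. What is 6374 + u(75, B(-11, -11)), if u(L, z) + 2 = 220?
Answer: 6592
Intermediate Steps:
u(L, z) = 218 (u(L, z) = -2 + 220 = 218)
6374 + u(75, B(-11, -11)) = 6374 + 218 = 6592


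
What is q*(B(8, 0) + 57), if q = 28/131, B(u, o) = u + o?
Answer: 1820/131 ≈ 13.893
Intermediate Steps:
B(u, o) = o + u
q = 28/131 (q = 28*(1/131) = 28/131 ≈ 0.21374)
q*(B(8, 0) + 57) = 28*((0 + 8) + 57)/131 = 28*(8 + 57)/131 = (28/131)*65 = 1820/131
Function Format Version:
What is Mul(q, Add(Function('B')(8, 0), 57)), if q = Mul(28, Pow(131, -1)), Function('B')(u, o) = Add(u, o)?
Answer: Rational(1820, 131) ≈ 13.893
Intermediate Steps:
Function('B')(u, o) = Add(o, u)
q = Rational(28, 131) (q = Mul(28, Rational(1, 131)) = Rational(28, 131) ≈ 0.21374)
Mul(q, Add(Function('B')(8, 0), 57)) = Mul(Rational(28, 131), Add(Add(0, 8), 57)) = Mul(Rational(28, 131), Add(8, 57)) = Mul(Rational(28, 131), 65) = Rational(1820, 131)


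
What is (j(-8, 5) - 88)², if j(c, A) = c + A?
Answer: 8281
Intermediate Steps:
j(c, A) = A + c
(j(-8, 5) - 88)² = ((5 - 8) - 88)² = (-3 - 88)² = (-91)² = 8281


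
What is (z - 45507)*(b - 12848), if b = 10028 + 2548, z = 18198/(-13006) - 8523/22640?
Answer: 113902760491773/9201745 ≈ 1.2378e+7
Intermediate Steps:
z = -261426429/147227920 (z = 18198*(-1/13006) - 8523*1/22640 = -9099/6503 - 8523/22640 = -261426429/147227920 ≈ -1.7757)
b = 12576
(z - 45507)*(b - 12848) = (-261426429/147227920 - 45507)*(12576 - 12848) = -6700162381869/147227920*(-272) = 113902760491773/9201745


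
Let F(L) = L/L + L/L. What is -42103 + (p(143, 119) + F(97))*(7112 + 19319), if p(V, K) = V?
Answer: 3790392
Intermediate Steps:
F(L) = 2 (F(L) = 1 + 1 = 2)
-42103 + (p(143, 119) + F(97))*(7112 + 19319) = -42103 + (143 + 2)*(7112 + 19319) = -42103 + 145*26431 = -42103 + 3832495 = 3790392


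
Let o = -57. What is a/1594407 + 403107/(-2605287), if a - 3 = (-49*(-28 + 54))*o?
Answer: -50390897258/461543092201 ≈ -0.10918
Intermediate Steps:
a = 72621 (a = 3 - 49*(-28 + 54)*(-57) = 3 - 49*26*(-57) = 3 - 1274*(-57) = 3 + 72618 = 72621)
a/1594407 + 403107/(-2605287) = 72621/1594407 + 403107/(-2605287) = 72621*(1/1594407) + 403107*(-1/2605287) = 24207/531469 - 134369/868429 = -50390897258/461543092201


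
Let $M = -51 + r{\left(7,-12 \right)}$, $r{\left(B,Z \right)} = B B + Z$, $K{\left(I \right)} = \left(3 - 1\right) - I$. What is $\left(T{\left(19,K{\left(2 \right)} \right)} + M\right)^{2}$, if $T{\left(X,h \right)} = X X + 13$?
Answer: $129600$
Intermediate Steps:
$K{\left(I \right)} = 2 - I$ ($K{\left(I \right)} = \left(3 - 1\right) - I = 2 - I$)
$r{\left(B,Z \right)} = Z + B^{2}$ ($r{\left(B,Z \right)} = B^{2} + Z = Z + B^{2}$)
$T{\left(X,h \right)} = 13 + X^{2}$ ($T{\left(X,h \right)} = X^{2} + 13 = 13 + X^{2}$)
$M = -14$ ($M = -51 - \left(12 - 7^{2}\right) = -51 + \left(-12 + 49\right) = -51 + 37 = -14$)
$\left(T{\left(19,K{\left(2 \right)} \right)} + M\right)^{2} = \left(\left(13 + 19^{2}\right) - 14\right)^{2} = \left(\left(13 + 361\right) - 14\right)^{2} = \left(374 - 14\right)^{2} = 360^{2} = 129600$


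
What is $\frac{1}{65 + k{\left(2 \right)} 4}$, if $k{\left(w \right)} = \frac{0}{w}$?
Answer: $\frac{1}{65} \approx 0.015385$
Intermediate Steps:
$k{\left(w \right)} = 0$
$\frac{1}{65 + k{\left(2 \right)} 4} = \frac{1}{65 + 0 \cdot 4} = \frac{1}{65 + 0} = \frac{1}{65}$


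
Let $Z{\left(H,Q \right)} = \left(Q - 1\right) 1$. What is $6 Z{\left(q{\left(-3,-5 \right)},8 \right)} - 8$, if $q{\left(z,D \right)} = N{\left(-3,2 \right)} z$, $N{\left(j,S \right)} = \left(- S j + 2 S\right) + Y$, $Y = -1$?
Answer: $34$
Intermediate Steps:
$N{\left(j,S \right)} = -1 + 2 S - S j$ ($N{\left(j,S \right)} = \left(- S j + 2 S\right) - 1 = \left(2 S - S j\right) - 1 = -1 + 2 S - S j$)
$q{\left(z,D \right)} = 9 z$ ($q{\left(z,D \right)} = \left(-1 + 2 \cdot 2 - 2 \left(-3\right)\right) z = \left(-1 + 4 + 6\right) z = 9 z$)
$Z{\left(H,Q \right)} = -1 + Q$ ($Z{\left(H,Q \right)} = \left(-1 + Q\right) 1 = -1 + Q$)
$6 Z{\left(q{\left(-3,-5 \right)},8 \right)} - 8 = 6 \left(-1 + 8\right) - 8 = 6 \cdot 7 - 8 = 42 - 8 = 34$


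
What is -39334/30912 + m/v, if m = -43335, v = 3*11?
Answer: -223478257/170016 ≈ -1314.5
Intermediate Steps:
v = 33
-39334/30912 + m/v = -39334/30912 - 43335/33 = -39334*1/30912 - 43335*1/33 = -19667/15456 - 14445/11 = -223478257/170016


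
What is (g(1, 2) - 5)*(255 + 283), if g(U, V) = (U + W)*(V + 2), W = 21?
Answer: 44654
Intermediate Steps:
g(U, V) = (2 + V)*(21 + U) (g(U, V) = (U + 21)*(V + 2) = (21 + U)*(2 + V) = (2 + V)*(21 + U))
(g(1, 2) - 5)*(255 + 283) = ((42 + 2*1 + 21*2 + 1*2) - 5)*(255 + 283) = ((42 + 2 + 42 + 2) - 5)*538 = (88 - 5)*538 = 83*538 = 44654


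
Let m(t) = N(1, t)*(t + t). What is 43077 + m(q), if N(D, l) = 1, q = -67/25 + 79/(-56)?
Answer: 30148173/700 ≈ 43069.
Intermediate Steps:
q = -5727/1400 (q = -67*1/25 + 79*(-1/56) = -67/25 - 79/56 = -5727/1400 ≈ -4.0907)
m(t) = 2*t (m(t) = 1*(t + t) = 1*(2*t) = 2*t)
43077 + m(q) = 43077 + 2*(-5727/1400) = 43077 - 5727/700 = 30148173/700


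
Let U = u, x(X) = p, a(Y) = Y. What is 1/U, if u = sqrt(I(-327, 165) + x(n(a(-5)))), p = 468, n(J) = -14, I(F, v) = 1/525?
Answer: 5*sqrt(5159721)/245701 ≈ 0.046225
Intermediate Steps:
I(F, v) = 1/525
x(X) = 468
u = sqrt(5159721)/105 (u = sqrt(1/525 + 468) = sqrt(245701/525) = sqrt(5159721)/105 ≈ 21.633)
U = sqrt(5159721)/105 ≈ 21.633
1/U = 1/(sqrt(5159721)/105) = 5*sqrt(5159721)/245701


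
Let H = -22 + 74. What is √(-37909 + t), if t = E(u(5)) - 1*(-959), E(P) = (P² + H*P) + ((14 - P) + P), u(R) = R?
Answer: I*√36651 ≈ 191.44*I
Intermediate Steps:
H = 52
E(P) = 14 + P² + 52*P (E(P) = (P² + 52*P) + ((14 - P) + P) = (P² + 52*P) + 14 = 14 + P² + 52*P)
t = 1258 (t = (14 + 5² + 52*5) - 1*(-959) = (14 + 25 + 260) + 959 = 299 + 959 = 1258)
√(-37909 + t) = √(-37909 + 1258) = √(-36651) = I*√36651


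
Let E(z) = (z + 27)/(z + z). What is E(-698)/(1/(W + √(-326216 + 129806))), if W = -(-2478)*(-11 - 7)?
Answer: -7482321/349 + 671*I*√196410/1396 ≈ -21439.0 + 213.02*I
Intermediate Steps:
E(z) = (27 + z)/(2*z) (E(z) = (27 + z)/((2*z)) = (27 + z)*(1/(2*z)) = (27 + z)/(2*z))
W = -44604 (W = -(-2478)*(-18) = -177*252 = -44604)
E(-698)/(1/(W + √(-326216 + 129806))) = ((½)*(27 - 698)/(-698))/(1/(-44604 + √(-326216 + 129806))) = ((½)*(-1/698)*(-671))/(1/(-44604 + √(-196410))) = 671/(1396*(1/(-44604 + I*√196410))) = 671*(-44604 + I*√196410)/1396 = -7482321/349 + 671*I*√196410/1396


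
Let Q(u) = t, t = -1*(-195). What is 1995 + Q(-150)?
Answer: 2190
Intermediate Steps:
t = 195
Q(u) = 195
1995 + Q(-150) = 1995 + 195 = 2190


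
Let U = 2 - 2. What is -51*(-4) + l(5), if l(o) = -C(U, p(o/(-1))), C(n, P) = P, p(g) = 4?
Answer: 200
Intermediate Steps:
U = 0
l(o) = -4 (l(o) = -1*4 = -4)
-51*(-4) + l(5) = -51*(-4) - 4 = 204 - 4 = 200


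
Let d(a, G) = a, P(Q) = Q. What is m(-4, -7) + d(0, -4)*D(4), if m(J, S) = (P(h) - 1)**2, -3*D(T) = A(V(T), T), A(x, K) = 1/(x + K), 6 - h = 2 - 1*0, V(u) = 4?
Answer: 9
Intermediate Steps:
h = 4 (h = 6 - (2 - 1*0) = 6 - (2 + 0) = 6 - 1*2 = 6 - 2 = 4)
A(x, K) = 1/(K + x)
D(T) = -1/(3*(4 + T)) (D(T) = -1/(3*(T + 4)) = -1/(3*(4 + T)))
m(J, S) = 9 (m(J, S) = (4 - 1)**2 = 3**2 = 9)
m(-4, -7) + d(0, -4)*D(4) = 9 + 0*(-1/(12 + 3*4)) = 9 + 0*(-1/(12 + 12)) = 9 + 0*(-1/24) = 9 + 0 = 9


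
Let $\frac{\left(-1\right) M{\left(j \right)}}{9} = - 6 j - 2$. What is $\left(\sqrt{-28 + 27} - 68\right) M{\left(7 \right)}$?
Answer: $-26928 + 396 i \approx -26928.0 + 396.0 i$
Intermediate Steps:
$M{\left(j \right)} = 18 + 54 j$ ($M{\left(j \right)} = - 9 \left(- 6 j - 2\right) = - 9 \left(-2 - 6 j\right) = 18 + 54 j$)
$\left(\sqrt{-28 + 27} - 68\right) M{\left(7 \right)} = \left(\sqrt{-28 + 27} - 68\right) \left(18 + 54 \cdot 7\right) = \left(\sqrt{-1} - 68\right) \left(18 + 378\right) = \left(i - 68\right) 396 = \left(-68 + i\right) 396 = -26928 + 396 i$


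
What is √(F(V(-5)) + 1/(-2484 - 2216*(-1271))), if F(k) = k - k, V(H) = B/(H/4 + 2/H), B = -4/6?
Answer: √59737/597370 ≈ 0.00040915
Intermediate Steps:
B = -⅔ (B = -4*⅙ = -⅔ ≈ -0.66667)
V(H) = -2/(3*(2/H + H/4)) (V(H) = -2/(3*(H/4 + 2/H)) = -2/(3*(2/H + H/4)))
F(k) = 0
√(F(V(-5)) + 1/(-2484 - 2216*(-1271))) = √(0 + 1/(-2484 - 2216*(-1271))) = √(0 - 1/1271/(-4700)) = √(0 - 1/4700*(-1/1271)) = √(0 + 1/5973700) = √(1/5973700) = √59737/597370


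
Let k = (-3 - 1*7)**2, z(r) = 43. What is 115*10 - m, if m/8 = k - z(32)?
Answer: 694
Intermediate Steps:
k = 100 (k = (-3 - 7)**2 = (-10)**2 = 100)
m = 456 (m = 8*(100 - 1*43) = 8*(100 - 43) = 8*57 = 456)
115*10 - m = 115*10 - 1*456 = 1150 - 456 = 694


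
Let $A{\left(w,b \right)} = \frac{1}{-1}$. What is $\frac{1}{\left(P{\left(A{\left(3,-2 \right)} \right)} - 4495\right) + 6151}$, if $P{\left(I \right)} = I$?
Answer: $\frac{1}{1655} \approx 0.00060423$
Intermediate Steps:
$A{\left(w,b \right)} = -1$
$\frac{1}{\left(P{\left(A{\left(3,-2 \right)} \right)} - 4495\right) + 6151} = \frac{1}{\left(-1 - 4495\right) + 6151} = \frac{1}{-4496 + 6151} = \frac{1}{1655}$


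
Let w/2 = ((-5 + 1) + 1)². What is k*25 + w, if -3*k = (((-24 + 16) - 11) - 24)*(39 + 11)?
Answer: 53804/3 ≈ 17935.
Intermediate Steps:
w = 18 (w = 2*((-5 + 1) + 1)² = 2*(-4 + 1)² = 2*(-3)² = 2*9 = 18)
k = 2150/3 (k = -(((-24 + 16) - 11) - 24)*(39 + 11)/3 = -((-8 - 11) - 24)*50/3 = -(-19 - 24)*50/3 = -(-43)*50/3 = -⅓*(-2150) = 2150/3 ≈ 716.67)
k*25 + w = (2150/3)*25 + 18 = 53750/3 + 18 = 53804/3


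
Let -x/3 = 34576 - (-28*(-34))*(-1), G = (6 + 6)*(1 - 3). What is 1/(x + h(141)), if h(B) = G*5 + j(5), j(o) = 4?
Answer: -1/106700 ≈ -9.3721e-6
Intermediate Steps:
G = -24 (G = 12*(-2) = -24)
h(B) = -116 (h(B) = -24*5 + 4 = -120 + 4 = -116)
x = -106584 (x = -3*(34576 - (-28*(-34))*(-1)) = -3*(34576 - 952*(-1)) = -3*(34576 - 1*(-952)) = -3*(34576 + 952) = -3*35528 = -106584)
1/(x + h(141)) = 1/(-106584 - 116) = 1/(-106700) = -1/106700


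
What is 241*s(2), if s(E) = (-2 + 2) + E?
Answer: 482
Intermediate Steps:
s(E) = E (s(E) = 0 + E = E)
241*s(2) = 241*2 = 482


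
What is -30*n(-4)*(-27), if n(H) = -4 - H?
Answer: 0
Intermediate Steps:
-30*n(-4)*(-27) = -30*(-4 - 1*(-4))*(-27) = -30*(-4 + 4)*(-27) = -30*0*(-27) = 0*(-27) = 0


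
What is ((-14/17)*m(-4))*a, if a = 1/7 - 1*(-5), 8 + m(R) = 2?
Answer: 432/17 ≈ 25.412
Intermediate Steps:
m(R) = -6 (m(R) = -8 + 2 = -6)
a = 36/7 (a = 1/7 + 5 = 36/7 ≈ 5.1429)
((-14/17)*m(-4))*a = (-14/17*(-6))*(36/7) = (-14*1/17*(-6))*(36/7) = -14/17*(-6)*(36/7) = (84/17)*(36/7) = 432/17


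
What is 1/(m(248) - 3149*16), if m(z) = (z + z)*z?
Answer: 1/72624 ≈ 1.3770e-5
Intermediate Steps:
m(z) = 2*z² (m(z) = (2*z)*z = 2*z²)
1/(m(248) - 3149*16) = 1/(2*248² - 3149*16) = 1/(2*61504 - 50384) = 1/(123008 - 50384) = 1/72624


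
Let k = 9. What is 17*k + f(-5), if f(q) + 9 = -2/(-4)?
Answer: 289/2 ≈ 144.50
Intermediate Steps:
f(q) = -17/2 (f(q) = -9 - 2/(-4) = -9 - 2*(-¼) = -9 + ½ = -17/2)
17*k + f(-5) = 17*9 - 17/2 = 153 - 17/2 = 289/2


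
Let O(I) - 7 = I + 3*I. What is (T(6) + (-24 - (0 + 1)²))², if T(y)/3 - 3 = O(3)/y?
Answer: 169/4 ≈ 42.250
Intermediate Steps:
O(I) = 7 + 4*I (O(I) = 7 + (I + 3*I) = 7 + 4*I)
T(y) = 9 + 57/y (T(y) = 9 + 3*((7 + 4*3)/y) = 9 + 3*((7 + 12)/y) = 9 + 3*(19/y) = 9 + 57/y)
(T(6) + (-24 - (0 + 1)²))² = ((9 + 57/6) + (-24 - (0 + 1)²))² = ((9 + 57*(⅙)) + (-24 - 1*1²))² = ((9 + 19/2) + (-24 - 1*1))² = (37/2 + (-24 - 1))² = (37/2 - 25)² = (-13/2)² = 169/4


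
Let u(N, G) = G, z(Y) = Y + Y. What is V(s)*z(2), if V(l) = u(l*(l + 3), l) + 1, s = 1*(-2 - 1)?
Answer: -8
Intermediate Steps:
z(Y) = 2*Y
s = -3 (s = 1*(-3) = -3)
V(l) = 1 + l (V(l) = l + 1 = 1 + l)
V(s)*z(2) = (1 - 3)*(2*2) = -2*4 = -8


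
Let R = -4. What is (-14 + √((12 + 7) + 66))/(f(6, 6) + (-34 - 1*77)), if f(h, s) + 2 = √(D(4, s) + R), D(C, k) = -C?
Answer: 1582/12777 - 113*√85/12777 - 2*I*√170/12777 + 28*I*√2/12777 ≈ 0.042278 + 0.0010582*I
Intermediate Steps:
f(h, s) = -2 + 2*I*√2 (f(h, s) = -2 + √(-1*4 - 4) = -2 + √(-4 - 4) = -2 + √(-8) = -2 + 2*I*√2)
(-14 + √((12 + 7) + 66))/(f(6, 6) + (-34 - 1*77)) = (-14 + √((12 + 7) + 66))/((-2 + 2*I*√2) + (-34 - 1*77)) = (-14 + √(19 + 66))/((-2 + 2*I*√2) + (-34 - 77)) = (-14 + √85)/((-2 + 2*I*√2) - 111) = (-14 + √85)/(-113 + 2*I*√2)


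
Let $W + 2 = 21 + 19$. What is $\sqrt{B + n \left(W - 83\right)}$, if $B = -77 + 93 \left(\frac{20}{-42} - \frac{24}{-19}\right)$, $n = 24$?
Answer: $\frac{i \sqrt{19171551}}{133} \approx 32.921 i$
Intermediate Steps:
$W = 38$ ($W = -2 + \left(21 + 19\right) = -2 + 40 = 38$)
$B = - \frac{507}{133}$ ($B = -77 + 93 \left(20 \left(- \frac{1}{42}\right) - - \frac{24}{19}\right) = -77 + 93 \left(- \frac{10}{21} + \frac{24}{19}\right) = -77 + 93 \cdot \frac{314}{399} = -77 + \frac{9734}{133} = - \frac{507}{133} \approx -3.812$)
$\sqrt{B + n \left(W - 83\right)} = \sqrt{- \frac{507}{133} + 24 \left(38 - 83\right)} = \sqrt{- \frac{507}{133} + 24 \left(-45\right)} = \sqrt{- \frac{507}{133} - 1080} = \sqrt{- \frac{144147}{133}} = \frac{i \sqrt{19171551}}{133}$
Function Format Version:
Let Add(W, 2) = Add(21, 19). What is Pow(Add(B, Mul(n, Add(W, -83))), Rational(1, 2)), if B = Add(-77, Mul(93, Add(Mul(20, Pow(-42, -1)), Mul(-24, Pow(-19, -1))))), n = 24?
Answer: Mul(Rational(1, 133), I, Pow(19171551, Rational(1, 2))) ≈ Mul(32.921, I)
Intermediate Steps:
W = 38 (W = Add(-2, Add(21, 19)) = Add(-2, 40) = 38)
B = Rational(-507, 133) (B = Add(-77, Mul(93, Add(Mul(20, Rational(-1, 42)), Mul(-24, Rational(-1, 19))))) = Add(-77, Mul(93, Add(Rational(-10, 21), Rational(24, 19)))) = Add(-77, Mul(93, Rational(314, 399))) = Add(-77, Rational(9734, 133)) = Rational(-507, 133) ≈ -3.8120)
Pow(Add(B, Mul(n, Add(W, -83))), Rational(1, 2)) = Pow(Add(Rational(-507, 133), Mul(24, Add(38, -83))), Rational(1, 2)) = Pow(Add(Rational(-507, 133), Mul(24, -45)), Rational(1, 2)) = Pow(Add(Rational(-507, 133), -1080), Rational(1, 2)) = Pow(Rational(-144147, 133), Rational(1, 2)) = Mul(Rational(1, 133), I, Pow(19171551, Rational(1, 2)))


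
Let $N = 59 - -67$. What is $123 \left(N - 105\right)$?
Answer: $2583$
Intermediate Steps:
$N = 126$ ($N = 59 + 67 = 126$)
$123 \left(N - 105\right) = 123 \left(126 - 105\right) = 123 \cdot 21 = 2583$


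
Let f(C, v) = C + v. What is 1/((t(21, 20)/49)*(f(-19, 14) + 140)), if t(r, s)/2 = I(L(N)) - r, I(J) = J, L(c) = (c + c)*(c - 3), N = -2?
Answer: -49/270 ≈ -0.18148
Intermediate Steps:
L(c) = 2*c*(-3 + c) (L(c) = (2*c)*(-3 + c) = 2*c*(-3 + c))
t(r, s) = 40 - 2*r (t(r, s) = 2*(2*(-2)*(-3 - 2) - r) = 2*(2*(-2)*(-5) - r) = 2*(20 - r) = 40 - 2*r)
1/((t(21, 20)/49)*(f(-19, 14) + 140)) = 1/(((40 - 2*21)/49)*((-19 + 14) + 140)) = 1/(((40 - 42)*(1/49))*(-5 + 140)) = 1/(-2*1/49*135) = 1/(-2/49*135) = 1/(-270/49) = -49/270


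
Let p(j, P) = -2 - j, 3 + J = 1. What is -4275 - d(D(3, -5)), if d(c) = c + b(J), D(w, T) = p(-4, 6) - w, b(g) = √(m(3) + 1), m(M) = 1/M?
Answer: -4274 - 2*√3/3 ≈ -4275.2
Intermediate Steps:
J = -2 (J = -3 + 1 = -2)
b(g) = 2*√3/3 (b(g) = √(1/3 + 1) = √(⅓ + 1) = √(4/3) = 2*√3/3)
D(w, T) = 2 - w (D(w, T) = (-2 - 1*(-4)) - w = (-2 + 4) - w = 2 - w)
d(c) = c + 2*√3/3
-4275 - d(D(3, -5)) = -4275 - ((2 - 1*3) + 2*√3/3) = -4275 - ((2 - 3) + 2*√3/3) = -4275 - (-1 + 2*√3/3) = -4275 + (1 - 2*√3/3) = -4274 - 2*√3/3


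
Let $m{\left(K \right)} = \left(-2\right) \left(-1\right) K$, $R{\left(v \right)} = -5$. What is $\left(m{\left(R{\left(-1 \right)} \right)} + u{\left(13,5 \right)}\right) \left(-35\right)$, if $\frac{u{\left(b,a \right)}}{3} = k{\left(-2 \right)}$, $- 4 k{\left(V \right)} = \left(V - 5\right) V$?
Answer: $\frac{1435}{2} \approx 717.5$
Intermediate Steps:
$k{\left(V \right)} = - \frac{V \left(-5 + V\right)}{4}$ ($k{\left(V \right)} = - \frac{\left(V - 5\right) V}{4} = - \frac{\left(-5 + V\right) V}{4} = - \frac{V \left(-5 + V\right)}{4}$)
$u{\left(b,a \right)} = - \frac{21}{2}$ ($u{\left(b,a \right)} = 3 \cdot \frac{1}{4} \left(-2\right) \left(5 - -2\right) = 3 \cdot \frac{1}{4} \left(-2\right) \left(5 + 2\right) = 3 \cdot \frac{1}{4} \left(-2\right) 7 = 3 \left(- \frac{7}{2}\right) = - \frac{21}{2}$)
$m{\left(K \right)} = 2 K$
$\left(m{\left(R{\left(-1 \right)} \right)} + u{\left(13,5 \right)}\right) \left(-35\right) = \left(2 \left(-5\right) - \frac{21}{2}\right) \left(-35\right) = \left(-10 - \frac{21}{2}\right) \left(-35\right) = \left(- \frac{41}{2}\right) \left(-35\right) = \frac{1435}{2}$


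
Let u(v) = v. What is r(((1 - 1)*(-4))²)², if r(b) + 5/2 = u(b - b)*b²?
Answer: 25/4 ≈ 6.2500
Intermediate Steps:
r(b) = -5/2 (r(b) = -5/2 + (b - b)*b² = -5/2 + 0*b² = -5/2 + 0 = -5/2)
r(((1 - 1)*(-4))²)² = (-5/2)² = 25/4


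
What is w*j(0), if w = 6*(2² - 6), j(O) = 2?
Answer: -24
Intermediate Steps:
w = -12 (w = 6*(4 - 6) = 6*(-2) = -12)
w*j(0) = -12*2 = -24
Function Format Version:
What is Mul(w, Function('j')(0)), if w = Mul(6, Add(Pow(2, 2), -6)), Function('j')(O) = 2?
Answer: -24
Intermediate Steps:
w = -12 (w = Mul(6, Add(4, -6)) = Mul(6, -2) = -12)
Mul(w, Function('j')(0)) = Mul(-12, 2) = -24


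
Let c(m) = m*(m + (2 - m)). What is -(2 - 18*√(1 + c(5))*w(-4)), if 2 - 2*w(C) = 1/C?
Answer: -2 + 81*√11/4 ≈ 65.162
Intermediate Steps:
c(m) = 2*m (c(m) = m*2 = 2*m)
w(C) = 1 - 1/(2*C)
-(2 - 18*√(1 + c(5))*w(-4)) = -(2 - 18*√(1 + 2*5)*(-½ - 4)/(-4)) = -(2 - 18*√(1 + 10)*(-¼*(-9/2))) = -(2 - 18*√11*9/8) = -(2 - 81*√11/4) = -2 + 81*√11/4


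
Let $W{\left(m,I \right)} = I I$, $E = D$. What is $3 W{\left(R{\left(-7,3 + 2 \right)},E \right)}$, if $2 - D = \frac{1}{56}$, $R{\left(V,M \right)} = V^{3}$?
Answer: $\frac{36963}{3136} \approx 11.787$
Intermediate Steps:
$D = \frac{111}{56}$ ($D = 2 - \frac{1}{56} = \frac{111}{56} \approx 1.9821$)
$E = \frac{111}{56} \approx 1.9821$
$W{\left(m,I \right)} = I^{2}$
$3 W{\left(R{\left(-7,3 + 2 \right)},E \right)} = 3 \left(\frac{111}{56}\right)^{2} = 3 \cdot \frac{12321}{3136} = \frac{36963}{3136}$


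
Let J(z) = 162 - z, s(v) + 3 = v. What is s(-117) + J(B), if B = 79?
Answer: -37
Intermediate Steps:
s(v) = -3 + v
s(-117) + J(B) = (-3 - 117) + (162 - 1*79) = -120 + (162 - 79) = -120 + 83 = -37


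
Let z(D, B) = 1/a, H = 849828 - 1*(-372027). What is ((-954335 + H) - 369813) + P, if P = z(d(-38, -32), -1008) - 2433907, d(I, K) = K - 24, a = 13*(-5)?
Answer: -164853001/65 ≈ -2.5362e+6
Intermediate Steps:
H = 1221855 (H = 849828 + 372027 = 1221855)
a = -65
d(I, K) = -24 + K
z(D, B) = -1/65 (z(D, B) = 1/(-65) = -1/65)
P = -158203956/65 (P = -1/65 - 2433907 = -158203956/65 ≈ -2.4339e+6)
((-954335 + H) - 369813) + P = ((-954335 + 1221855) - 369813) - 158203956/65 = (267520 - 369813) - 158203956/65 = -102293 - 158203956/65 = -164853001/65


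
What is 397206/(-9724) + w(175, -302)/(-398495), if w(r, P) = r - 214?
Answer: -79142112867/1937482690 ≈ -40.848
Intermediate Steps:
w(r, P) = -214 + r
397206/(-9724) + w(175, -302)/(-398495) = 397206/(-9724) + (-214 + 175)/(-398495) = 397206*(-1/9724) - 39*(-1/398495) = -198603/4862 + 39/398495 = -79142112867/1937482690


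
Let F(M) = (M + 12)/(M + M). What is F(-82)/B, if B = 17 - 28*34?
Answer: -7/15334 ≈ -0.00045650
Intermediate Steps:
F(M) = (12 + M)/(2*M) (F(M) = (12 + M)/((2*M)) = (12 + M)*(1/(2*M)) = (12 + M)/(2*M))
B = -935 (B = 17 - 952 = -935)
F(-82)/B = ((½)*(12 - 82)/(-82))/(-935) = ((½)*(-1/82)*(-70))*(-1/935) = (35/82)*(-1/935) = -7/15334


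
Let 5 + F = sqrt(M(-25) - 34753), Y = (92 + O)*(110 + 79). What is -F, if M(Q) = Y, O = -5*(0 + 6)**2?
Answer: 5 - I*sqrt(51385) ≈ 5.0 - 226.68*I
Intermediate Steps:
O = -180 (O = -5*6**2 = -5*36 = -180)
Y = -16632 (Y = (92 - 180)*(110 + 79) = -88*189 = -16632)
M(Q) = -16632
F = -5 + I*sqrt(51385) (F = -5 + sqrt(-16632 - 34753) = -5 + sqrt(-51385) = -5 + I*sqrt(51385) ≈ -5.0 + 226.68*I)
-F = -(-5 + I*sqrt(51385)) = 5 - I*sqrt(51385)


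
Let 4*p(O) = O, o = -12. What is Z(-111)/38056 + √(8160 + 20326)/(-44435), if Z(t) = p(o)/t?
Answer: 1/1408072 - √28486/44435 ≈ -0.0037976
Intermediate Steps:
p(O) = O/4
Z(t) = -3/t (Z(t) = ((¼)*(-12))/t = -3/t)
Z(-111)/38056 + √(8160 + 20326)/(-44435) = -3/(-111)/38056 + √(8160 + 20326)/(-44435) = -3*(-1/111)*(1/38056) + √28486*(-1/44435) = (1/37)*(1/38056) - √28486/44435 = 1/1408072 - √28486/44435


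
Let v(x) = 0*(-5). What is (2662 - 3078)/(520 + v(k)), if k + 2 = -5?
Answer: -⅘ ≈ -0.80000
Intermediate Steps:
k = -7 (k = -2 - 5 = -7)
v(x) = 0
(2662 - 3078)/(520 + v(k)) = (2662 - 3078)/(520 + 0) = -416/520 = -416*1/520 = -⅘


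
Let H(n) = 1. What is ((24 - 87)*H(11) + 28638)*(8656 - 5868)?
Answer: 79667100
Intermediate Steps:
((24 - 87)*H(11) + 28638)*(8656 - 5868) = ((24 - 87)*1 + 28638)*(8656 - 5868) = (-63*1 + 28638)*2788 = (-63 + 28638)*2788 = 28575*2788 = 79667100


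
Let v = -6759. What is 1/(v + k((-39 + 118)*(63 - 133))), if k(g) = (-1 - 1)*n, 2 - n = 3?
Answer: -1/6757 ≈ -0.00014799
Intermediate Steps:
n = -1 (n = 2 - 1*3 = 2 - 3 = -1)
k(g) = 2 (k(g) = (-1 - 1)*(-1) = -2*(-1) = 2)
1/(v + k((-39 + 118)*(63 - 133))) = 1/(-6759 + 2) = 1/(-6757) = -1/6757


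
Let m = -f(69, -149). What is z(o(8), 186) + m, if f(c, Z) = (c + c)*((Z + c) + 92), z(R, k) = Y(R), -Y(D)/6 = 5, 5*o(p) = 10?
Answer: -1686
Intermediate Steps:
o(p) = 2 (o(p) = (⅕)*10 = 2)
Y(D) = -30 (Y(D) = -6*5 = -30)
z(R, k) = -30
f(c, Z) = 2*c*(92 + Z + c) (f(c, Z) = (2*c)*(92 + Z + c) = 2*c*(92 + Z + c))
m = -1656 (m = -2*69*(92 - 149 + 69) = -2*69*12 = -1*1656 = -1656)
z(o(8), 186) + m = -30 - 1656 = -1686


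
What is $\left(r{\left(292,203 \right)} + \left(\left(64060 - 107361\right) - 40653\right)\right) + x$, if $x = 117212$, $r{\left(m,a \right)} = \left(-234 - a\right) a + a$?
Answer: $-55250$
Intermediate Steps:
$r{\left(m,a \right)} = a + a \left(-234 - a\right)$ ($r{\left(m,a \right)} = a \left(-234 - a\right) + a = a + a \left(-234 - a\right)$)
$\left(r{\left(292,203 \right)} + \left(\left(64060 - 107361\right) - 40653\right)\right) + x = \left(\left(-1\right) 203 \left(233 + 203\right) + \left(\left(64060 - 107361\right) - 40653\right)\right) + 117212 = \left(\left(-1\right) 203 \cdot 436 - 83954\right) + 117212 = \left(-88508 - 83954\right) + 117212 = -172462 + 117212 = -55250$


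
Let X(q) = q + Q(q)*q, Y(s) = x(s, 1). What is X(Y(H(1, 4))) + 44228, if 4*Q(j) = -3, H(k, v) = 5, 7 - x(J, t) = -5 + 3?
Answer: 176921/4 ≈ 44230.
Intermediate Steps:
x(J, t) = 9 (x(J, t) = 7 - (-5 + 3) = 7 - 1*(-2) = 7 + 2 = 9)
Q(j) = -3/4 (Q(j) = (1/4)*(-3) = -3/4)
Y(s) = 9
X(q) = q/4 (X(q) = q - 3*q/4 = q/4)
X(Y(H(1, 4))) + 44228 = (1/4)*9 + 44228 = 9/4 + 44228 = 176921/4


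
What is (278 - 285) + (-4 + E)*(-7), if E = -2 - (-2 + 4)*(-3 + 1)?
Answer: 7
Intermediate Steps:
E = 2 (E = -2 - 2*(-2) = -2 - 1*(-4) = -2 + 4 = 2)
(278 - 285) + (-4 + E)*(-7) = (278 - 285) + (-4 + 2)*(-7) = -7 - 2*(-7) = -7 + 14 = 7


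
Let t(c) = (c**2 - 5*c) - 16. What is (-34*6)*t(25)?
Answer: -98736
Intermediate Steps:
t(c) = -16 + c**2 - 5*c
(-34*6)*t(25) = (-34*6)*(-16 + 25**2 - 5*25) = -204*(-16 + 625 - 125) = -204*484 = -98736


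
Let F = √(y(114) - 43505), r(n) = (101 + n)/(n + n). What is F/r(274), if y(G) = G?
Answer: 548*I*√43391/375 ≈ 304.4*I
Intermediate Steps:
r(n) = (101 + n)/(2*n) (r(n) = (101 + n)/((2*n)) = (101 + n)*(1/(2*n)) = (101 + n)/(2*n))
F = I*√43391 (F = √(114 - 43505) = √(-43391) = I*√43391 ≈ 208.31*I)
F/r(274) = (I*√43391)/(((½)*(101 + 274)/274)) = (I*√43391)/(((½)*(1/274)*375)) = (I*√43391)/(375/548) = (I*√43391)*(548/375) = 548*I*√43391/375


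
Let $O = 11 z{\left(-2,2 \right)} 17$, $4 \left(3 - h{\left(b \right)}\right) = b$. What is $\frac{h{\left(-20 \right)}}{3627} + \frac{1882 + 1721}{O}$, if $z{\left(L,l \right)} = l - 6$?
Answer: $- \frac{13062097}{2712996} \approx -4.8146$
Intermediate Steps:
$z{\left(L,l \right)} = -6 + l$ ($z{\left(L,l \right)} = l - 6 = -6 + l$)
$h{\left(b \right)} = 3 - \frac{b}{4}$
$O = -748$ ($O = 11 \left(-6 + 2\right) 17 = 11 \left(-4\right) 17 = \left(-44\right) 17 = -748$)
$\frac{h{\left(-20 \right)}}{3627} + \frac{1882 + 1721}{O} = \frac{3 - -5}{3627} + \frac{1882 + 1721}{-748} = \left(3 + 5\right) \frac{1}{3627} + 3603 \left(- \frac{1}{748}\right) = 8 \cdot \frac{1}{3627} - \frac{3603}{748} = \frac{8}{3627} - \frac{3603}{748} = - \frac{13062097}{2712996}$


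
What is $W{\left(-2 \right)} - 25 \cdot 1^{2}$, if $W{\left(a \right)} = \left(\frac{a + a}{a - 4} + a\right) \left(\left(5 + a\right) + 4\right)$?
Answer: $- \frac{103}{3} \approx -34.333$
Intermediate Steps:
$W{\left(a \right)} = \left(9 + a\right) \left(a + \frac{2 a}{-4 + a}\right)$ ($W{\left(a \right)} = \left(\frac{2 a}{-4 + a} + a\right) \left(9 + a\right) = \left(a + \frac{2 a}{-4 + a}\right) \left(9 + a\right) = \left(9 + a\right) \left(a + \frac{2 a}{-4 + a}\right)$)
$W{\left(-2 \right)} - 25 \cdot 1^{2} = - \frac{2 \left(-18 + \left(-2\right)^{2} + 7 \left(-2\right)\right)}{-4 - 2} - 25 \cdot 1^{2} = - \frac{2 \left(-18 + 4 - 14\right)}{-6} - 25 = \left(-2\right) \left(- \frac{1}{6}\right) \left(-28\right) - 25 = - \frac{28}{3} - 25 = - \frac{103}{3}$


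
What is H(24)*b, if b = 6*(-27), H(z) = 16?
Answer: -2592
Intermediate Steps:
b = -162
H(24)*b = 16*(-162) = -2592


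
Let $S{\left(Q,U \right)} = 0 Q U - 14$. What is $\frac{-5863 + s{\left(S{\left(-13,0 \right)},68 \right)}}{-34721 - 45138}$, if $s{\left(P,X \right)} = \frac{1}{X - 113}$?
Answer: $\frac{263836}{3593655} \approx 0.073417$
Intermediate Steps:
$S{\left(Q,U \right)} = -14$ ($S{\left(Q,U \right)} = 0 U - 14 = 0 - 14 = -14$)
$s{\left(P,X \right)} = \frac{1}{-113 + X}$ ($s{\left(P,X \right)} = \frac{1}{X - 113} = \frac{1}{-113 + X}$)
$\frac{-5863 + s{\left(S{\left(-13,0 \right)},68 \right)}}{-34721 - 45138} = \frac{-5863 + \frac{1}{-113 + 68}}{-34721 - 45138} = \frac{-5863 + \frac{1}{-45}}{-79859} = \left(-5863 - \frac{1}{45}\right) \left(- \frac{1}{79859}\right) = \left(- \frac{263836}{45}\right) \left(- \frac{1}{79859}\right) = \frac{263836}{3593655}$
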